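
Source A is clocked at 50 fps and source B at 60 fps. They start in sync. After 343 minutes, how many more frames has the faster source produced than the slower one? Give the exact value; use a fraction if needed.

205800 frames

343 min = 20580 s.
A emits 50 × 20580 = 1029000 frames; B emits 60 × 20580 = 1234800.
Difference = 205800 frames; B is ahead of A.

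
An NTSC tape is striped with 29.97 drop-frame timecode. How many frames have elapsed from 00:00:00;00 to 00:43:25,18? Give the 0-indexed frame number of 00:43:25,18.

As if non-drop at 30 labels/s: (0 × 3600 + 43 × 60 + 25) × 30 + 18 = 78168.
Minute boundaries passed: 43; those not divisible by 10: 43 − 4 = 39; dropped labels = 2 × 39 = 78.
Actual frame index = 78168 − 78 = 78090.

78090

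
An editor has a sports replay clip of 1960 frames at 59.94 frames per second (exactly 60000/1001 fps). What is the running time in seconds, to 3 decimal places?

Running time = 1960 × 1001/60000 = 49049/1500 s ≈ 32.699 s.

32.699 seconds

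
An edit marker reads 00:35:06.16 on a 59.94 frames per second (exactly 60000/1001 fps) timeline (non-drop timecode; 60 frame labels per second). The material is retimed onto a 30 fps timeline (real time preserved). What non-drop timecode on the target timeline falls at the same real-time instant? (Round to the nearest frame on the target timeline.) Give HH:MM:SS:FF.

00:35:08:11

Source frame index: (0×3600 + 35×60 + 6) × 60 + 16 = 126376.
Real time: 126376 / (60000/1001) = 15812797/7500 s.
Target frame: (15812797/7500) × (30) = 15812797/250 ≈ 63251.188 → 63251.
At 30 labels/s: frame 63251 → 00:35:08:11.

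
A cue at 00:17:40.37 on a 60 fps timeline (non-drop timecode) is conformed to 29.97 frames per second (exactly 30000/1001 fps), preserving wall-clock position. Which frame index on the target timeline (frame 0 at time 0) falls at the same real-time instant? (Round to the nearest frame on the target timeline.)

frame 31787

Source frame index: (0×3600 + 17×60 + 40) × 60 + 37 = 63637.
Real time: 63637 / (60) = 63637/60 s.
Target frame: (63637/60) × (30000/1001) = 4545500/143 ≈ 31786.713 → 31787.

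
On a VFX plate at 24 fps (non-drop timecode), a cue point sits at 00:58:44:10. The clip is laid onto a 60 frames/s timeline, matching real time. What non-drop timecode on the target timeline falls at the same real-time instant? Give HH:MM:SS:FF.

00:58:44:25

Source frame index: (0×3600 + 58×60 + 44) × 24 + 10 = 84586.
Real time: 84586 / (24) = 42293/12 s.
Target frame: (42293/12) × (60) = 211465.
At 60 labels/s: frame 211465 → 00:58:44:25.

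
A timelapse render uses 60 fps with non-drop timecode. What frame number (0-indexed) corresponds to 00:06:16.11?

frame 22571

Total seconds to the label: (0 × 3600 + 6 × 60 + 16) = 376.
Frame index = 376 × 60 + 11 = 22571.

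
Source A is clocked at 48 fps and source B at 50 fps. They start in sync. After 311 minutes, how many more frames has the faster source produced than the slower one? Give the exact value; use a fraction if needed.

37320 frames

311 min = 18660 s.
A emits 48 × 18660 = 895680 frames; B emits 50 × 18660 = 933000.
Difference = 37320 frames; B is ahead of A.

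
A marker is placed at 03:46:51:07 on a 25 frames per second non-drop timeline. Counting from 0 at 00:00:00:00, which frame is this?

frame 340282

Total seconds to the label: (3 × 3600 + 46 × 60 + 51) = 13611.
Frame index = 13611 × 25 + 7 = 340282.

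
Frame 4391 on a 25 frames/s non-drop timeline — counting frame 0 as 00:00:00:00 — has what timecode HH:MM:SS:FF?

00:02:55:16

4391 ÷ 25 = 175 full seconds, remainder 16 frames.
175 s = 0 h 2 min 55 s.
Timecode: 00:02:55:16.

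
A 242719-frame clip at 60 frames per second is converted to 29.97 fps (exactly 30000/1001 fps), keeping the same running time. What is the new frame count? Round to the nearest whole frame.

121238 frames

Frames at target rate = 242719 × (30000/1001) / (60) = 121359500/1001 ≈ 121238.262.
Nearest whole frame: 121238.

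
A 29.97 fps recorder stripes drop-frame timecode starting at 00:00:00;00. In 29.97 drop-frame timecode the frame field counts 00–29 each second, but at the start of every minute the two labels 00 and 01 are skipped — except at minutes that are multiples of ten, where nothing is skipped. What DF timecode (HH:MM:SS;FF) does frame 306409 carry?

02:50:23;25

Ten DF minutes hold 17982 frames, so frame 306409 lies in block 17 (frames 305694–323675) with 715 frames into that block.
The block's first minute is 1800 frames and the rest 1798 each; 715 frames reaches minute 0, so 17 × 18 + 0 × 2 = 306 labels have been skipped so far.
Adding those back, label number 306409 + 306 = 306715 at 30 labels/s is 10223 s + 25 f = 2 h 50 min 23 s frame 25, i.e. 02:50:23;25.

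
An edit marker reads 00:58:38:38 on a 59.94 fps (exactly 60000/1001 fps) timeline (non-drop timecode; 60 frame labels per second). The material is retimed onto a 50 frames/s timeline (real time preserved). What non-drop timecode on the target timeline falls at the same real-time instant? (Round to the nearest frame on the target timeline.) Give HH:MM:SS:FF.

00:58:42:08

Source frame index: (0×3600 + 58×60 + 38) × 60 + 38 = 211118.
Real time: 211118 / (60000/1001) = 105664559/30000 s.
Target frame: (105664559/30000) × (50) = 105664559/600 ≈ 176107.598 → 176108.
At 50 labels/s: frame 176108 → 00:58:42:08.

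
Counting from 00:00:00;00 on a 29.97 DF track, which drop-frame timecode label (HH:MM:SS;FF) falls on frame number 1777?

00:00:59;07

Each 10-minute DF block holds 10 × 60 × 30 − 9 × 2 = 17982 frames. 1777 ÷ 17982 → 0 full blocks, remainder 1777.
Within the partial block the first minute is 1800 frames and each further minute 1798, so 0 further minute boundaries passed. Total skipped labels = 18 × 0 + 2 × 0 = 0.
Non-drop label index = 1777 + 0 = 1777; at 30 labels/s that is 00:00:59:07, i.e. DF 00:00:59;07.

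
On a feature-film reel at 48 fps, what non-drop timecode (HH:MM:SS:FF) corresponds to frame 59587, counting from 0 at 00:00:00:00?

59587 ÷ 48 = 1241 full seconds, remainder 19 frames.
1241 s = 0 h 20 min 41 s.
Timecode: 00:20:41:19.

00:20:41:19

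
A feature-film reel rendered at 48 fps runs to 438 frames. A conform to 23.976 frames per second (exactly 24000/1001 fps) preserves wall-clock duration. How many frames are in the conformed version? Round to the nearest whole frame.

Frames at target rate = 438 × (24000/1001) / (48) = 219000/1001 ≈ 218.781.
Nearest whole frame: 219.

219 frames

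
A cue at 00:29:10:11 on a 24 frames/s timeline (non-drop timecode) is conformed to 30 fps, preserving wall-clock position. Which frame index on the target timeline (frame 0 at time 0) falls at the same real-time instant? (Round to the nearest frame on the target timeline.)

Source frame index: (0×3600 + 29×60 + 10) × 24 + 11 = 42011.
Real time: 42011 / (24) = 42011/24 s.
Target frame: (42011/24) × (30) = 210055/4 ≈ 52513.750 → 52514.

frame 52514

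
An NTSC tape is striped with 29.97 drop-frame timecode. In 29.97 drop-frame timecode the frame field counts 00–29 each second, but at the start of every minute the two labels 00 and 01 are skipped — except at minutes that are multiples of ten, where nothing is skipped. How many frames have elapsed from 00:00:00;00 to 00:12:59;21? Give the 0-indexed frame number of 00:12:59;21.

As if non-drop at 30 labels/s: (0 × 3600 + 12 × 60 + 59) × 30 + 21 = 23391.
Minute boundaries passed: 12; those not divisible by 10: 12 − 1 = 11; dropped labels = 2 × 11 = 22.
Actual frame index = 23391 − 22 = 23369.

23369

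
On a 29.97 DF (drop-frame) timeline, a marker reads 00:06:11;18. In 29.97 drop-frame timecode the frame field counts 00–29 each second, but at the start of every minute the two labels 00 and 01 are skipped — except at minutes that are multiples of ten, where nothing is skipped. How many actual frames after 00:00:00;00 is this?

11136

As if non-drop at 30 labels/s: (0 × 3600 + 6 × 60 + 11) × 30 + 18 = 11148.
Minute boundaries passed: 6; those not divisible by 10: 6 − 0 = 6; dropped labels = 2 × 6 = 12.
Actual frame index = 11148 − 12 = 11136.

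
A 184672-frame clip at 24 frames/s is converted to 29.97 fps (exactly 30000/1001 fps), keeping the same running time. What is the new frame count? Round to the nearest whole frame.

230609 frames

Frames at target rate = 184672 × (30000/1001) / (24) = 230840000/1001 ≈ 230609.391.
Nearest whole frame: 230609.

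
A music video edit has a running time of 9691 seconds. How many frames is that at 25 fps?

242275 frames

Frames = 9691 × 25 = 242275.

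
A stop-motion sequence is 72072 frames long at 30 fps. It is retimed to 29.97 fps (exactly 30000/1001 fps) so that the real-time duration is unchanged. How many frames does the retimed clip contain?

72000 frames

Target frames = source frames × (target rate / source rate) = 72072 × (30000/1001)/(30) = 72072 × 1000/1001 = 72000.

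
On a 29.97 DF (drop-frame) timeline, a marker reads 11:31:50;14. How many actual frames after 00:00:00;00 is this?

Complete 10-minute blocks: 69, each 17982 frames → 1240758.
Remaining 1 whole minute in the current block: 1800 + 0 × 1798 = 1800 frames.
Within the current minute: 50 × 30 + 14 − 2 = 1512 (labels ;00/;01 skipped at this minute). Total = 1240758 + 1800 + 1512 = 1244070.

1244070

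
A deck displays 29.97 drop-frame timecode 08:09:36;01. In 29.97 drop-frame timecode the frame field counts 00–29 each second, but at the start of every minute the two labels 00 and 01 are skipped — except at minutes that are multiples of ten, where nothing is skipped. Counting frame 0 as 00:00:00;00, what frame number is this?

880399

Complete 10-minute blocks: 48, each 17982 frames → 863136.
Remaining 9 whole minutes in the current block: 1800 + 8 × 1798 = 16184 frames.
Within the current minute: 36 × 30 + 1 − 2 = 1079 (labels ;00/;01 skipped at this minute). Total = 863136 + 16184 + 1079 = 880399.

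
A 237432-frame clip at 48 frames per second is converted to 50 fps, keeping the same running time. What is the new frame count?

247325 frames

Target frames = source frames × (target rate / source rate) = 237432 × (50)/(48) = 237432 × 25/24 = 247325.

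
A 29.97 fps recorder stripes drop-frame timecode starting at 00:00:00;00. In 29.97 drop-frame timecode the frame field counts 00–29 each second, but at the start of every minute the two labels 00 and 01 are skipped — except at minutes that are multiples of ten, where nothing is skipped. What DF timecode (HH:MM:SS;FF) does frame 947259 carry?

Ten DF minutes hold 17982 frames, so frame 947259 lies in block 52 (frames 935064–953045) with 12195 frames into that block.
The block's first minute is 1800 frames and the rest 1798 each; 12195 frames reaches minute 6, so 52 × 18 + 6 × 2 = 948 labels have been skipped so far.
Adding those back, label number 947259 + 948 = 948207 at 30 labels/s is 31606 s + 27 f = 8 h 46 min 46 s frame 27, i.e. 08:46:46;27.

08:46:46;27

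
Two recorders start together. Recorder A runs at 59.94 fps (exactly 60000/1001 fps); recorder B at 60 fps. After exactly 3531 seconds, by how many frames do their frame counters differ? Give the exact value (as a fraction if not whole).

A emits 60000/1001 × 3531 = 19260000/91 frames; B emits 60 × 3531 = 211860.
Difference = 19260/91 frames (≈ 211.6484); B is ahead of A.

19260/91 frames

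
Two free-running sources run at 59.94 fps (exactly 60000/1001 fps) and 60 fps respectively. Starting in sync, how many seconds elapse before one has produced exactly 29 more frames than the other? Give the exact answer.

The gap grows by |60 − 60000/1001| = 60/1001 frames per second.
Time for a 29-frame gap: 29 ÷ (60/1001) = 29029/60 s.

29029/60 seconds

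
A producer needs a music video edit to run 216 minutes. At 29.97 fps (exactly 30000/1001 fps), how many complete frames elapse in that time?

216 min = 12960 s.
Frames = 12960 × 30000/1001 = 388800000/1001 ≈ 388411.5884.
Complete frames: 388411.

388411 frames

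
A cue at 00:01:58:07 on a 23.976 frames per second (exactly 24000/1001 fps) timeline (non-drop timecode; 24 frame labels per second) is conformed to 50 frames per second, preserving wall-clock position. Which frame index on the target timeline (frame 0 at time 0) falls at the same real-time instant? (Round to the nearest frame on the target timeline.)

Source frame index: (0×3600 + 1×60 + 58) × 24 + 7 = 2839.
Real time: 2839 / (24000/1001) = 2841839/24000 s.
Target frame: (2841839/24000) × (50) = 2841839/480 ≈ 5920.498 → 5920.

frame 5920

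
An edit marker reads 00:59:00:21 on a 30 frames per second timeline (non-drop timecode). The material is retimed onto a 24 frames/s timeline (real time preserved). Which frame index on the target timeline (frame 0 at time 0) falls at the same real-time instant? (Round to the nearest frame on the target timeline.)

Source frame index: (0×3600 + 59×60 + 0) × 30 + 21 = 106221.
Real time: 106221 / (30) = 35407/10 s.
Target frame: (35407/10) × (24) = 424884/5 ≈ 84976.800 → 84977.

frame 84977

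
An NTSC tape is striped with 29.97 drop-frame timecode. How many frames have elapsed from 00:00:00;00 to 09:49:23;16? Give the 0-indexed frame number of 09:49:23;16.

Complete 10-minute blocks: 58, each 17982 frames → 1042956.
Remaining 9 whole minutes in the current block: 1800 + 8 × 1798 = 16184 frames.
Within the current minute: 23 × 30 + 16 − 2 = 704 (labels ;00/;01 skipped at this minute). Total = 1042956 + 16184 + 704 = 1059844.

1059844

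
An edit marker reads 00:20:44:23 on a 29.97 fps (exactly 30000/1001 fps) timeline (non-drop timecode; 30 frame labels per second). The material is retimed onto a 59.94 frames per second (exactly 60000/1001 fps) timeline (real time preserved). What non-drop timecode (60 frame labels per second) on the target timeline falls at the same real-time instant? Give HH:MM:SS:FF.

00:20:44:46

Source frame index: (0×3600 + 20×60 + 44) × 30 + 23 = 37343.
Real time: 37343 / (30000/1001) = 37380343/30000 s.
Target frame: (37380343/30000) × (60000/1001) = 74686.
At 60 labels/s: frame 74686 → 00:20:44:46.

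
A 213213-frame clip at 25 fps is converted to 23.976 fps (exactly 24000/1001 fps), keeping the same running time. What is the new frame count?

204480 frames

Target frames = source frames × (target rate / source rate) = 213213 × (24000/1001)/(25) = 213213 × 960/1001 = 204480.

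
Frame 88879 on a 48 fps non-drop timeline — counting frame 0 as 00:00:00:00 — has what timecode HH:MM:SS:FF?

88879 ÷ 48 = 1851 full seconds, remainder 31 frames.
1851 s = 0 h 30 min 51 s.
Timecode: 00:30:51:31.

00:30:51:31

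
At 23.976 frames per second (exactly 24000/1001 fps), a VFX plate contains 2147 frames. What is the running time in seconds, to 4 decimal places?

Running time = 2147 × 1001/24000 = 2149147/24000 s ≈ 89.5478 s.

89.5478 seconds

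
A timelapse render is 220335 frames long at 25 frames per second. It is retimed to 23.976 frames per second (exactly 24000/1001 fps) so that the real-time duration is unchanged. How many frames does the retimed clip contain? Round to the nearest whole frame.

Frames at target rate = 220335 × (24000/1001) / (25) = 211521600/1001 ≈ 211310.290.
Nearest whole frame: 211310.

211310 frames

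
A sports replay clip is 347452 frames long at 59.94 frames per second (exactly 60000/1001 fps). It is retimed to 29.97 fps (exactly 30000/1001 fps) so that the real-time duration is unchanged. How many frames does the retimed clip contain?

173726 frames

Frames at target rate = 347452 × (30000/1001) / (60000/1001) = 173726.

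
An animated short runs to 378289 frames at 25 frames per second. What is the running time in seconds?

15131.56 seconds

Running time = 378289 / (25) = 15131.56 s.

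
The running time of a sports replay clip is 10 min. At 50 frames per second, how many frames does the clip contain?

10 min = 600 s.
Frames = 600 × 50 = 30000.

30000 frames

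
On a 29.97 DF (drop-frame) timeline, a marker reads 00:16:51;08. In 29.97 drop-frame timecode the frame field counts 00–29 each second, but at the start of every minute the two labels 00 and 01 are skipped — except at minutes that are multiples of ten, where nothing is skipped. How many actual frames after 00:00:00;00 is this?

30308

Complete 10-minute blocks: 1, each 17982 frames → 17982.
Remaining 6 whole minutes in the current block: 1800 + 5 × 1798 = 10790 frames.
Within the current minute: 51 × 30 + 8 − 2 = 1536 (labels ;00/;01 skipped at this minute). Total = 17982 + 10790 + 1536 = 30308.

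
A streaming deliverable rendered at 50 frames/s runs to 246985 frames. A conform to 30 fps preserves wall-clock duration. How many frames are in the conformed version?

148191 frames

Target frames = source frames × (target rate / source rate) = 246985 × (30)/(50) = 246985 × 3/5 = 148191.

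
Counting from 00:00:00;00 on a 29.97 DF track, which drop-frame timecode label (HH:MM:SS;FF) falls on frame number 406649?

Ten DF minutes hold 17982 frames, so frame 406649 lies in block 22 (frames 395604–413585) with 11045 frames into that block.
The block's first minute is 1800 frames and the rest 1798 each; 11045 frames reaches minute 6, so 22 × 18 + 6 × 2 = 408 labels have been skipped so far.
Adding those back, label number 406649 + 408 = 407057 at 30 labels/s is 13568 s + 17 f = 3 h 46 min 8 s frame 17, i.e. 03:46:08;17.

03:46:08;17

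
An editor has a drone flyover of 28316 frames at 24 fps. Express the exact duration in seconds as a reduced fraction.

7079/6 seconds

Running time = 28316 ÷ (24) = 28316 × 1/24 = 7079/6 s.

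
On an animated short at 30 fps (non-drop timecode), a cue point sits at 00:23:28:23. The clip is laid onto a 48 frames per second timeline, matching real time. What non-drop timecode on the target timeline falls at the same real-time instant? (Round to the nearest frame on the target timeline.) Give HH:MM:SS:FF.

00:23:28:37

Source frame index: (0×3600 + 23×60 + 28) × 30 + 23 = 42263.
Real time: 42263 / (30) = 42263/30 s.
Target frame: (42263/30) × (48) = 338104/5 ≈ 67620.800 → 67621.
At 48 labels/s: frame 67621 → 00:23:28:37.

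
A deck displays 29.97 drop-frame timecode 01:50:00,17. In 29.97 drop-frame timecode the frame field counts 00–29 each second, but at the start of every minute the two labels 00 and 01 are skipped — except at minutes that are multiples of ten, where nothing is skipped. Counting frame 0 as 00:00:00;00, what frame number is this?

As if non-drop at 30 labels/s: (1 × 3600 + 50 × 60 + 0) × 30 + 17 = 198017.
Minute boundaries passed: 110; those not divisible by 10: 110 − 11 = 99; dropped labels = 2 × 99 = 198.
Actual frame index = 198017 − 198 = 197819.

197819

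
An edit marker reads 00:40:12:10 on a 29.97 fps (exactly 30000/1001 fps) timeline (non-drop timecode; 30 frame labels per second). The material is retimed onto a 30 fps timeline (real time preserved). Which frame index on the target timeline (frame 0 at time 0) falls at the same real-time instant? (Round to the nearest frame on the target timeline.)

Source frame index: (0×3600 + 40×60 + 12) × 30 + 10 = 72370.
Real time: 72370 / (30000/1001) = 7244237/3000 s.
Target frame: (7244237/3000) × (30) = 7244237/100 ≈ 72442.370 → 72442.

frame 72442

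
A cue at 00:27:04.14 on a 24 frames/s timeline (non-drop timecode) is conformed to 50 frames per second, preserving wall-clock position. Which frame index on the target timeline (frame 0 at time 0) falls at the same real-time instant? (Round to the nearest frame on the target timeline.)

Source frame index: (0×3600 + 27×60 + 4) × 24 + 14 = 38990.
Real time: 38990 / (24) = 19495/12 s.
Target frame: (19495/12) × (50) = 487375/6 ≈ 81229.167 → 81229.

frame 81229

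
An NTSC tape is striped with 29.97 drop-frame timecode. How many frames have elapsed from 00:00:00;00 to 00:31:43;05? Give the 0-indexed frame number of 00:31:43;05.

57039

Complete 10-minute blocks: 3, each 17982 frames → 53946.
Remaining 1 whole minute in the current block: 1800 + 0 × 1798 = 1800 frames.
Within the current minute: 43 × 30 + 5 − 2 = 1293 (labels ;00/;01 skipped at this minute). Total = 53946 + 1800 + 1293 = 57039.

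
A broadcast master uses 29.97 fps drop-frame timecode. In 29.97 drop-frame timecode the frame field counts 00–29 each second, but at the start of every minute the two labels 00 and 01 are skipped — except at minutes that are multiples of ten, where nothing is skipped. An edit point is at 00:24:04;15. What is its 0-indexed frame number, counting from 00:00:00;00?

43291

Complete 10-minute blocks: 2, each 17982 frames → 35964.
Remaining 4 whole minutes in the current block: 1800 + 3 × 1798 = 7194 frames.
Within the current minute: 4 × 30 + 15 − 2 = 133 (labels ;00/;01 skipped at this minute). Total = 35964 + 7194 + 133 = 43291.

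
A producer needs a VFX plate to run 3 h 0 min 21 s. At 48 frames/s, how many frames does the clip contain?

3 h 0 min 21 s = 10821 s.
Frames = 10821 × 48 = 519408.

519408 frames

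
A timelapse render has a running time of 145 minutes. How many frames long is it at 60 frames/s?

145 min = 8700 s.
Frames = 8700 × 60 = 522000.

522000 frames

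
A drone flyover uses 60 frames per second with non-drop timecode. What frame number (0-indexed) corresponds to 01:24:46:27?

305187

Total seconds to the label: (1 × 3600 + 24 × 60 + 46) = 5086.
Frame index = 5086 × 60 + 27 = 305187.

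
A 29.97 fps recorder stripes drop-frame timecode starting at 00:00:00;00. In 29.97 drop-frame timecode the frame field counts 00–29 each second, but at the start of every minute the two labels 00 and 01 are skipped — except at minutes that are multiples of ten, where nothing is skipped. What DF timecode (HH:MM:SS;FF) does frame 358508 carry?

Each 10-minute DF block holds 10 × 60 × 30 − 9 × 2 = 17982 frames. 358508 ÷ 17982 → 19 full blocks, remainder 16850.
Within the partial block the first minute is 1800 frames and each further minute 1798, so 9 further minute boundaries passed. Total skipped labels = 18 × 19 + 2 × 9 = 360.
Non-drop label index = 358508 + 360 = 358868; at 30 labels/s that is 03:19:22:08, i.e. DF 03:19:22;08.

03:19:22;08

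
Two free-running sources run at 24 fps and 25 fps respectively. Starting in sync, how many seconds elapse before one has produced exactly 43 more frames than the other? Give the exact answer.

43 seconds

The gap grows by |25 − 24| = 1 frame per second.
Time for a 43-frame gap: 43 ÷ (1) = 43 s.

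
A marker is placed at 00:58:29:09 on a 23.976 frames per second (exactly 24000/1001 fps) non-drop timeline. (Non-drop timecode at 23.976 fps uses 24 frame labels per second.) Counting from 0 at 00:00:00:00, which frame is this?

Total seconds to the label: (0 × 3600 + 58 × 60 + 29) = 3509.
Frame index = 3509 × 24 + 9 = 84225.

84225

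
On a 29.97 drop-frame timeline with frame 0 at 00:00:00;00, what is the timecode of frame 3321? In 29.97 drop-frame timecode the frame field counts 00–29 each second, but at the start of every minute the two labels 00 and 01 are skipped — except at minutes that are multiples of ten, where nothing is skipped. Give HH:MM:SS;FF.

00:01:50;23

Ten DF minutes hold 17982 frames, so frame 3321 lies in block 0 (frames 0–17981) with 3321 frames into that block.
The block's first minute is 1800 frames and the rest 1798 each; 3321 frames reaches minute 1, so 0 × 18 + 1 × 2 = 2 labels have been skipped so far.
Adding those back, label number 3321 + 2 = 3323 at 30 labels/s is 110 s + 23 f = 0 h 1 min 50 s frame 23, i.e. 00:01:50;23.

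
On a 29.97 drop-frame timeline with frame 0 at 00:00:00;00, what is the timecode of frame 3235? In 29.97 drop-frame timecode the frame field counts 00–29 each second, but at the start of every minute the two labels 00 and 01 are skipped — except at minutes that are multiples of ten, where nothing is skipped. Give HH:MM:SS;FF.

Each 10-minute DF block holds 10 × 60 × 30 − 9 × 2 = 17982 frames. 3235 ÷ 17982 → 0 full blocks, remainder 3235.
Within the partial block the first minute is 1800 frames and each further minute 1798, so 1 further minute boundary passed. Total skipped labels = 18 × 0 + 2 × 1 = 2.
Non-drop label index = 3235 + 2 = 3237; at 30 labels/s that is 00:01:47:27, i.e. DF 00:01:47;27.

00:01:47;27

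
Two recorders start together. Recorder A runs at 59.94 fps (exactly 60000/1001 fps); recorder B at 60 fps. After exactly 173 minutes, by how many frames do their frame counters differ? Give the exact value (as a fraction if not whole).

173 min = 10380 s.
A emits 60000/1001 × 10380 = 622800000/1001 frames; B emits 60 × 10380 = 622800.
Difference = 622800/1001 frames (≈ 622.1778); B is ahead of A.

622800/1001 frames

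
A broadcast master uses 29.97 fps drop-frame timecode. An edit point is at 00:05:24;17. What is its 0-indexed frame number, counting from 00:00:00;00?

Complete 10-minute blocks: 0, each 17982 frames → 0.
Remaining 5 whole minutes in the current block: 1800 + 4 × 1798 = 8992 frames.
Within the current minute: 24 × 30 + 17 − 2 = 735 (labels ;00/;01 skipped at this minute). Total = 0 + 8992 + 735 = 9727.

9727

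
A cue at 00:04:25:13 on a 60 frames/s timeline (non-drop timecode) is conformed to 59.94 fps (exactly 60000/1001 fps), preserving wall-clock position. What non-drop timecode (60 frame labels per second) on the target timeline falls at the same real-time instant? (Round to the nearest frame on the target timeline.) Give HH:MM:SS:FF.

00:04:24:57

Source frame index: (0×3600 + 4×60 + 25) × 60 + 13 = 15913.
Real time: 15913 / (60) = 15913/60 s.
Target frame: (15913/60) × (60000/1001) = 15913000/1001 ≈ 15897.103 → 15897.
At 60 labels/s: frame 15897 → 00:04:24:57.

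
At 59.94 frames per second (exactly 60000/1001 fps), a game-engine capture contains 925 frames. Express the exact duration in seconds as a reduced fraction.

Running time = 925 ÷ (60000/1001) = 925 × 1001/60000 = 37037/2400 s.

37037/2400 seconds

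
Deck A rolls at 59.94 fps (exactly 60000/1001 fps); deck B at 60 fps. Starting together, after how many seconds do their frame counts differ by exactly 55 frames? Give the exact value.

11011/12 seconds

The gap grows by |60 − 60000/1001| = 60/1001 frames per second.
Time for a 55-frame gap: 55 ÷ (60/1001) = 11011/12 s.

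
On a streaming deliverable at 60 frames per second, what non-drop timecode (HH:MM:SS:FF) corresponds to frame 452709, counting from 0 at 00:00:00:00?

02:05:45:09

452709 ÷ 60 = 7545 full seconds, remainder 9 frames.
7545 s = 2 h 5 min 45 s.
Timecode: 02:05:45:09.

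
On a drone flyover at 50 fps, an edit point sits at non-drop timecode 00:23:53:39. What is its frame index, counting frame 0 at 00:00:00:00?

Total seconds to the label: (0 × 3600 + 23 × 60 + 53) = 1433.
Frame index = 1433 × 50 + 39 = 71689.

71689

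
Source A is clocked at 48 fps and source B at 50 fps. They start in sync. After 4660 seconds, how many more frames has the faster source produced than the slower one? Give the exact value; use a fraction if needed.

9320 frames

A emits 48 × 4660 = 223680 frames; B emits 50 × 4660 = 233000.
Difference = 9320 frames; B is ahead of A.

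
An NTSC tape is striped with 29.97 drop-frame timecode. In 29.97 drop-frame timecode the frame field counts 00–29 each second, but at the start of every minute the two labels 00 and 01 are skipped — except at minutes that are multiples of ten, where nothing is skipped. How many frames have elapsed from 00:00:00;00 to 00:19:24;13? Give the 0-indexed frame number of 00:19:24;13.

As if non-drop at 30 labels/s: (0 × 3600 + 19 × 60 + 24) × 30 + 13 = 34933.
Minute boundaries passed: 19; those not divisible by 10: 19 − 1 = 18; dropped labels = 2 × 18 = 36.
Actual frame index = 34933 − 36 = 34897.

34897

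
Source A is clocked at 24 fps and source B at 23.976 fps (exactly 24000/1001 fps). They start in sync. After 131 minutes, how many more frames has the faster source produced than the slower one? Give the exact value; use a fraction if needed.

188640/1001 frames

131 min = 7860 s.
A emits 24 × 7860 = 188640 frames; B emits 24000/1001 × 7860 = 188640000/1001.
Difference = 188640/1001 frames (≈ 188.4515); B is behind A.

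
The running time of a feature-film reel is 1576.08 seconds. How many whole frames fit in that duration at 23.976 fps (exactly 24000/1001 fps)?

37788 frames

Frames = 1576.08 × 24000/1001 = 3438720/91 ≈ 37788.1319.
Complete frames: 37788.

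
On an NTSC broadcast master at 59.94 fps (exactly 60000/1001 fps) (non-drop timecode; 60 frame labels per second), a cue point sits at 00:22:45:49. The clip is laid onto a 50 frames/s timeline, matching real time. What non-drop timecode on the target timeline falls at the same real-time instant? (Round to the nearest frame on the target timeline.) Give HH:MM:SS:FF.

00:22:47:09

Source frame index: (0×3600 + 22×60 + 45) × 60 + 49 = 81949.
Real time: 81949 / (60000/1001) = 82030949/60000 s.
Target frame: (82030949/60000) × (50) = 82030949/1200 ≈ 68359.124 → 68359.
At 50 labels/s: frame 68359 → 00:22:47:09.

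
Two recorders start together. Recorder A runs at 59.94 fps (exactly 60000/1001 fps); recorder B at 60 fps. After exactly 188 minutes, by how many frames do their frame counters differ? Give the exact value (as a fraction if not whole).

188 min = 11280 s.
A emits 60000/1001 × 11280 = 676800000/1001 frames; B emits 60 × 11280 = 676800.
Difference = 676800/1001 frames (≈ 676.1239); B is ahead of A.

676800/1001 frames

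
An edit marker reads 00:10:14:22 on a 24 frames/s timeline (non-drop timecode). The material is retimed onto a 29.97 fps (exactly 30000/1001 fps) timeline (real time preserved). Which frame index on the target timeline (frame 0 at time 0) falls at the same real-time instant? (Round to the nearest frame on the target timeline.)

Source frame index: (0×3600 + 10×60 + 14) × 24 + 22 = 14758.
Real time: 14758 / (24) = 7379/12 s.
Target frame: (7379/12) × (30000/1001) = 18447500/1001 ≈ 18429.071 → 18429.

frame 18429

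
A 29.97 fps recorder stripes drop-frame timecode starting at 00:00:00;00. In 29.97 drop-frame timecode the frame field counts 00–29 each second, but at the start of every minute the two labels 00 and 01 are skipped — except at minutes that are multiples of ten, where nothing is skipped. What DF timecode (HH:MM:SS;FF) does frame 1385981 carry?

Each 10-minute DF block holds 10 × 60 × 30 − 9 × 2 = 17982 frames. 1385981 ÷ 17982 → 77 full blocks, remainder 1367.
Within the partial block the first minute is 1800 frames and each further minute 1798, so 0 further minute boundaries passed. Total skipped labels = 18 × 77 + 2 × 0 = 1386.
Non-drop label index = 1385981 + 1386 = 1387367; at 30 labels/s that is 12:50:45:17, i.e. DF 12:50:45;17.

12:50:45;17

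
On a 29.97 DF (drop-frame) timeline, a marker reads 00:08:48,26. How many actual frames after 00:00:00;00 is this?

15850

Complete 10-minute blocks: 0, each 17982 frames → 0.
Remaining 8 whole minutes in the current block: 1800 + 7 × 1798 = 14386 frames.
Within the current minute: 48 × 30 + 26 − 2 = 1464 (labels ;00/;01 skipped at this minute). Total = 0 + 14386 + 1464 = 15850.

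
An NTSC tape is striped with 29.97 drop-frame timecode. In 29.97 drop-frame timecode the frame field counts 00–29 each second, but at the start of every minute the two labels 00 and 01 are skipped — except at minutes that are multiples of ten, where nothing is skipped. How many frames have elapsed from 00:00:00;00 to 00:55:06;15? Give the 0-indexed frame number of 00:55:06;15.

Complete 10-minute blocks: 5, each 17982 frames → 89910.
Remaining 5 whole minutes in the current block: 1800 + 4 × 1798 = 8992 frames.
Within the current minute: 6 × 30 + 15 − 2 = 193 (labels ;00/;01 skipped at this minute). Total = 89910 + 8992 + 193 = 99095.

99095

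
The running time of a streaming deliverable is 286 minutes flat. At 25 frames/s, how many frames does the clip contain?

286 min = 17160 s.
Frames = 17160 × 25 = 429000.

429000 frames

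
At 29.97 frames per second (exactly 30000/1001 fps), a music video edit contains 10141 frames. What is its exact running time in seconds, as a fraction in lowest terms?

Running time = 10141 ÷ (30000/1001) = 10141 × 1001/30000 = 10151141/30000 s.

10151141/30000 seconds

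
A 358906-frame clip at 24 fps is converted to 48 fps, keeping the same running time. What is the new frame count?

717812 frames

Target frames = source frames × (target rate / source rate) = 358906 × (48)/(24) = 358906 × 2 = 717812.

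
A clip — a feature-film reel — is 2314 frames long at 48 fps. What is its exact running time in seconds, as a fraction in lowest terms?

1157/24 seconds

Running time = 2314 ÷ (48) = 2314 × 1/48 = 1157/24 s.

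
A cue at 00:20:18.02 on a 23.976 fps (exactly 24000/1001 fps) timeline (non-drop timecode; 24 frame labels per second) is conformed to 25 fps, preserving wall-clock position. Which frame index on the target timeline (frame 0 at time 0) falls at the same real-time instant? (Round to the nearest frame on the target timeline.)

Source frame index: (0×3600 + 20×60 + 18) × 24 + 2 = 29234.
Real time: 29234 / (24000/1001) = 14631617/12000 s.
Target frame: (14631617/12000) × (25) = 14631617/480 ≈ 30482.535 → 30483.

frame 30483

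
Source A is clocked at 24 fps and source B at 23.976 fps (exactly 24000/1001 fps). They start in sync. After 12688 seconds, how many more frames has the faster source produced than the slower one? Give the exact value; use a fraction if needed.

23424/77 frames

A emits 24 × 12688 = 304512 frames; B emits 24000/1001 × 12688 = 23424000/77.
Difference = 23424/77 frames (≈ 304.2078); B is behind A.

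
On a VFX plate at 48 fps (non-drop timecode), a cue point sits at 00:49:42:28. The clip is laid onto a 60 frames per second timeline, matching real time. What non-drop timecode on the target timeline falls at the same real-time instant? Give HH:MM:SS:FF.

00:49:42:35

Source frame index: (0×3600 + 49×60 + 42) × 48 + 28 = 143164.
Real time: 143164 / (48) = 35791/12 s.
Target frame: (35791/12) × (60) = 178955.
At 60 labels/s: frame 178955 → 00:49:42:35.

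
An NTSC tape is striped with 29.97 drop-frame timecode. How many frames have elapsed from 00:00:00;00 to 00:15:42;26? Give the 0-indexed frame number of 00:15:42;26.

28258

As if non-drop at 30 labels/s: (0 × 3600 + 15 × 60 + 42) × 30 + 26 = 28286.
Minute boundaries passed: 15; those not divisible by 10: 15 − 1 = 14; dropped labels = 2 × 14 = 28.
Actual frame index = 28286 − 28 = 28258.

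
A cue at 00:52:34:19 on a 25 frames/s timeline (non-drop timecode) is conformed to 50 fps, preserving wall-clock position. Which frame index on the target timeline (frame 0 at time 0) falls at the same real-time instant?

frame 157738

Source frame index: (0×3600 + 52×60 + 34) × 25 + 19 = 78869.
Real time: 78869 / (25) = 78869/25 s.
Target frame: (78869/25) × (50) = 157738.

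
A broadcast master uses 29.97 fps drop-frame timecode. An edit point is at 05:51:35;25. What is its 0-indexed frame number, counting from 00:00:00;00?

632243

Complete 10-minute blocks: 35, each 17982 frames → 629370.
Remaining 1 whole minute in the current block: 1800 + 0 × 1798 = 1800 frames.
Within the current minute: 35 × 30 + 25 − 2 = 1073 (labels ;00/;01 skipped at this minute). Total = 629370 + 1800 + 1073 = 632243.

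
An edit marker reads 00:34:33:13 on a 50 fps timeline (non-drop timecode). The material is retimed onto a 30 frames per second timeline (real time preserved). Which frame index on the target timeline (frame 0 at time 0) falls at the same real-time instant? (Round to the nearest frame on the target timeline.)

Source frame index: (0×3600 + 34×60 + 33) × 50 + 13 = 103663.
Real time: 103663 / (50) = 103663/50 s.
Target frame: (103663/50) × (30) = 310989/5 ≈ 62197.800 → 62198.

frame 62198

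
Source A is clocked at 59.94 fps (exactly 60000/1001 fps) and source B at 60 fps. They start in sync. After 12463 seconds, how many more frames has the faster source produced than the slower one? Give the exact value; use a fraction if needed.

A emits 60000/1001 × 12463 = 67980000/91 frames; B emits 60 × 12463 = 747780.
Difference = 67980/91 frames (≈ 747.0330); B is ahead of A.

67980/91 frames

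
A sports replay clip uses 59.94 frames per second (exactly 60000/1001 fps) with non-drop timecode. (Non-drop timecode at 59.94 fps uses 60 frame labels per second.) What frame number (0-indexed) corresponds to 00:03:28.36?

Total seconds to the label: (0 × 3600 + 3 × 60 + 28) = 208.
Frame index = 208 × 60 + 36 = 12516.

12516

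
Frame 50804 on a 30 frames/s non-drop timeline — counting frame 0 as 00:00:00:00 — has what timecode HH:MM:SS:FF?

50804 ÷ 30 = 1693 full seconds, remainder 14 frames.
1693 s = 0 h 28 min 13 s.
Timecode: 00:28:13:14.

00:28:13:14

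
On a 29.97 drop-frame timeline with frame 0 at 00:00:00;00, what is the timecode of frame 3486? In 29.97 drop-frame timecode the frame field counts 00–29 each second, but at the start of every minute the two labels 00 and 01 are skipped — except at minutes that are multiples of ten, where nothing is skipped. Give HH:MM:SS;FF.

00:01:56;08

Ten DF minutes hold 17982 frames, so frame 3486 lies in block 0 (frames 0–17981) with 3486 frames into that block.
The block's first minute is 1800 frames and the rest 1798 each; 3486 frames reaches minute 1, so 0 × 18 + 1 × 2 = 2 labels have been skipped so far.
Adding those back, label number 3486 + 2 = 3488 at 30 labels/s is 116 s + 8 f = 0 h 1 min 56 s frame 8, i.e. 00:01:56;08.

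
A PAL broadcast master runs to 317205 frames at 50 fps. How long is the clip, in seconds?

Running time = 317205 / (50) = 6344.1 s.

6344.1 seconds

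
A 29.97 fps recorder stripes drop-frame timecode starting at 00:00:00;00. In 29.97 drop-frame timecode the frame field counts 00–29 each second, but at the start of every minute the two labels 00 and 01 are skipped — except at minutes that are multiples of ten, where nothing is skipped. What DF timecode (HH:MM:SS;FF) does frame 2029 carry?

Each 10-minute DF block holds 10 × 60 × 30 − 9 × 2 = 17982 frames. 2029 ÷ 17982 → 0 full blocks, remainder 2029.
Within the partial block the first minute is 1800 frames and each further minute 1798, so 1 further minute boundary passed. Total skipped labels = 18 × 0 + 2 × 1 = 2.
Non-drop label index = 2029 + 2 = 2031; at 30 labels/s that is 00:01:07:21, i.e. DF 00:01:07;21.

00:01:07;21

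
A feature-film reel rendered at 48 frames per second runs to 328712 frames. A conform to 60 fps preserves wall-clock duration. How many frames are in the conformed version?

410890 frames

Target frames = source frames × (target rate / source rate) = 328712 × (60)/(48) = 328712 × 5/4 = 410890.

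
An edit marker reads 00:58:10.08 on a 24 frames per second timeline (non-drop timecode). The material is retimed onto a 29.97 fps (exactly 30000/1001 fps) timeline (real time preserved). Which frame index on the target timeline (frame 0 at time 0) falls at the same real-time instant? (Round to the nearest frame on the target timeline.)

frame 104605

Source frame index: (0×3600 + 58×60 + 10) × 24 + 8 = 83768.
Real time: 83768 / (24) = 10471/3 s.
Target frame: (10471/3) × (30000/1001) = 104710000/1001 ≈ 104605.395 → 104605.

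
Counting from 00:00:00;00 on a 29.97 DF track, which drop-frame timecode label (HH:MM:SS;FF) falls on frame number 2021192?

18:44:00;16

Ten DF minutes hold 17982 frames, so frame 2021192 lies in block 112 (frames 2013984–2031965) with 7208 frames into that block.
The block's first minute is 1800 frames and the rest 1798 each; 7208 frames reaches minute 4, so 112 × 18 + 4 × 2 = 2024 labels have been skipped so far.
Adding those back, label number 2021192 + 2024 = 2023216 at 30 labels/s is 67440 s + 16 f = 18 h 44 min 0 s frame 16, i.e. 18:44:00;16.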